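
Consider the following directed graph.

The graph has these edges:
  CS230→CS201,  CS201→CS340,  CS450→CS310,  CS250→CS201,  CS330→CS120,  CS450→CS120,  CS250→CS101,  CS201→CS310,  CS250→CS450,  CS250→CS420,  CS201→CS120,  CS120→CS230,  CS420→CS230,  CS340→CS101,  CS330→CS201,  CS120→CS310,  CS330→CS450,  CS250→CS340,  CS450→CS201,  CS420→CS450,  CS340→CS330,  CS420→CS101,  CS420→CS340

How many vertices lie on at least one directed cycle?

6

A vertex is on a directed cycle iff it belongs to a strongly connected component of size ≥ 2 (or has a self-loop).
The vertices on cycles are {CS120, CS201, CS230, CS330, CS340, CS450} — 6 in total.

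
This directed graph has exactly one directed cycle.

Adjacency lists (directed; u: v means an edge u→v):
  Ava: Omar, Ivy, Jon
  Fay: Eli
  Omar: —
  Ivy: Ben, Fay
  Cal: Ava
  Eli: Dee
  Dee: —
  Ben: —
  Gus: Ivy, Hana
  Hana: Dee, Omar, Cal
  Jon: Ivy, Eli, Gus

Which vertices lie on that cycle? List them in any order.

DFS with gray/black marking from Ava:
Ava gray
  Omar gray
  Omar black
  Ivy gray
    Ben gray
    Ben black
    Fay gray
      Eli gray
        Dee gray
        Dee black
      Eli black
    Fay black
  Ivy black
  Jon gray
    Jon→Ivy: Ivy black — skip
    Jon→Eli: Eli black — skip
    Gus gray
      Gus→Ivy: Ivy black — skip
      Hana gray
        Hana→Dee: Dee black — skip
        Hana→Omar: Omar black — skip
        Cal gray
          Cal→Ava: Ava is gray → back edge
Back edge closes the cycle Ava → Jon → Gus → Hana → Cal → Ava; its vertices are {Ava, Cal, Gus, Jon, Hana}.

Ava, Cal, Gus, Jon, Hana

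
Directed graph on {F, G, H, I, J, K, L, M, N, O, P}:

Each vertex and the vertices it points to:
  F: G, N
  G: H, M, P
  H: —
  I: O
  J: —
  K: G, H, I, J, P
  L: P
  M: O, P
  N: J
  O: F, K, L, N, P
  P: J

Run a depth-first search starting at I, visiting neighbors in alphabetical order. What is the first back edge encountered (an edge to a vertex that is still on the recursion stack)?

M->O

DFS from I (visiting neighbors in alphabetical order); mark gray on enter, black on exit:
I gray
  O gray
    F gray
      G gray
        H gray
        H black
        M gray
          M→O: O is gray → back edge
First back edge: M → O.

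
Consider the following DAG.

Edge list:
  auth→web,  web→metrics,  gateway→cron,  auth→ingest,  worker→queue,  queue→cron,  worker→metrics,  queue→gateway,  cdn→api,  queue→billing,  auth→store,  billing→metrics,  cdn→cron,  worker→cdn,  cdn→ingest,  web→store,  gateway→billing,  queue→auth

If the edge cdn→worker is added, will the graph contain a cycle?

Adding cdn→worker creates a cycle iff worker can already reach cdn.
Path from worker: worker → cdn.
So worker → … → cdn → worker is a cycle.

Yes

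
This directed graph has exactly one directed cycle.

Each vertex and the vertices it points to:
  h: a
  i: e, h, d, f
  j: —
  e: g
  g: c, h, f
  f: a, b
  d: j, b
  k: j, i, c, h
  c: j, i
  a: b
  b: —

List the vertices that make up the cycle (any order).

c, e, g, i

DFS with gray/black marking from c:
c gray
  j gray
  j black
  i gray
    e gray
      g gray
        g→c: c is gray → back edge
Back edge closes the cycle c → i → e → g → c; its vertices are {c, e, g, i}.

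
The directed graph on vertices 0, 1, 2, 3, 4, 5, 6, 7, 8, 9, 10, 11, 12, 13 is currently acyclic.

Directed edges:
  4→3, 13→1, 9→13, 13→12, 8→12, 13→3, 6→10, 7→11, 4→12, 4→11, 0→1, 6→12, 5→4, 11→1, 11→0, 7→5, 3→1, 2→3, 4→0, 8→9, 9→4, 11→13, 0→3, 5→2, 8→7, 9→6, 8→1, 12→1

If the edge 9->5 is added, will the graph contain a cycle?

No

Adding 9→5 creates a cycle iff 5 can already reach 9.
Explore from 5: no path reaches 9. The graph stays acyclic.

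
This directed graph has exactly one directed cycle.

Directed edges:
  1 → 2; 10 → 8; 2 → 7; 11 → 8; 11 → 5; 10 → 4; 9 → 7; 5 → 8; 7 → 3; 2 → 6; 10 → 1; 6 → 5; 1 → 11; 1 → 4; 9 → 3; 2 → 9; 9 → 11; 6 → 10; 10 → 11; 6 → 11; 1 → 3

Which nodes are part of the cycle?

1, 2, 6, 10

DFS with gray/black marking from 2:
2 gray
  9 gray
    7 gray
      3 gray
      3 black
    7 black
    11 gray
      8 gray
      8 black
      5 gray
        5→8: 8 black — skip
      5 black
    11 black
    9→3: 3 black — skip
  9 black
  6 gray
    6→5: 5 black — skip
    6→11: 11 black — skip
    10 gray
      10→8: 8 black — skip
      10→11: 11 black — skip
      1 gray
        4 gray
        4 black
        1→3: 3 black — skip
        1→11: 11 black — skip
        1→2: 2 is gray → back edge
Back edge closes the cycle 2 → 6 → 10 → 1 → 2; its vertices are {1, 2, 6, 10}.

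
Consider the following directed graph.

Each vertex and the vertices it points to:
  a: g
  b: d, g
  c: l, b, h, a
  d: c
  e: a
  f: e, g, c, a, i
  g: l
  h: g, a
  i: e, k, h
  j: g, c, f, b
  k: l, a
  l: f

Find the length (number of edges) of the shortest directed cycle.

3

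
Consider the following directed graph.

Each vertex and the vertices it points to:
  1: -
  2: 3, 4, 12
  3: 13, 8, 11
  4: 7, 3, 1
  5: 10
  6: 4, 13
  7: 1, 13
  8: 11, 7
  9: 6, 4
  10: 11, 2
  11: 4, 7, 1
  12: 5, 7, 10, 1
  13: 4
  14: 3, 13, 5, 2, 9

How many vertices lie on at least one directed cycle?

10

A vertex is on a directed cycle iff it belongs to a strongly connected component of size ≥ 2 (or has a self-loop).
The vertices on cycles are {2, 3, 4, 5, 7, 8, 10, 11, 12, 13} — 10 in total.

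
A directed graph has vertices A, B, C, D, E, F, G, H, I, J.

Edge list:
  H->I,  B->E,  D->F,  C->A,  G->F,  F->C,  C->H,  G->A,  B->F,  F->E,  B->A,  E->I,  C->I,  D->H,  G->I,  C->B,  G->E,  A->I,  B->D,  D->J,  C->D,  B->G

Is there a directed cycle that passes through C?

C is on a cycle iff C can reach itself via ≥1 edge.
C → D → F → C — yes.

Yes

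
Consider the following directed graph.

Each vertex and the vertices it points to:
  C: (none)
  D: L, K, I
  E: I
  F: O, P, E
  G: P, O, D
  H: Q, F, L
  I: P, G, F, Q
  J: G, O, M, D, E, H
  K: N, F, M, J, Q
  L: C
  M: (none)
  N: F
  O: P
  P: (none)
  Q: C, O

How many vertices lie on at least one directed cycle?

A vertex is on a directed cycle iff it belongs to a strongly connected component of size ≥ 2 (or has a self-loop).
The vertices on cycles are {D, E, F, G, H, I, J, K, N} — 9 in total.

9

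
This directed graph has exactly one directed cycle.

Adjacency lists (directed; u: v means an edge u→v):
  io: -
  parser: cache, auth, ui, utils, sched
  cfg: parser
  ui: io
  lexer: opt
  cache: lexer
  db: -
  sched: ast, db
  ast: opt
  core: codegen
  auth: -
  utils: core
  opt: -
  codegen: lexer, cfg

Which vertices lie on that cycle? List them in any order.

cfg, core, utils, parser, codegen

DFS with gray/black marking from parser:
parser gray
  cache gray
    lexer gray
      opt gray
      opt black
    lexer black
  cache black
  auth gray
  auth black
  ui gray
    io gray
    io black
  ui black
  utils gray
    core gray
      codegen gray
        codegen→lexer: lexer black — skip
        cfg gray
          cfg→parser: parser is gray → back edge
Back edge closes the cycle parser → utils → core → codegen → cfg → parser; its vertices are {cfg, core, utils, parser, codegen}.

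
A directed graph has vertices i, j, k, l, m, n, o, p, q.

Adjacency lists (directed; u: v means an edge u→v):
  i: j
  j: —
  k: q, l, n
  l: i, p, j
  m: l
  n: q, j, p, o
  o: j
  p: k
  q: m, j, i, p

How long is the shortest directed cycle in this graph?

For each vertex v, BFS finds the shortest path from v back to v.
The shortest such closed walk is n → p → k → n, length 3.

3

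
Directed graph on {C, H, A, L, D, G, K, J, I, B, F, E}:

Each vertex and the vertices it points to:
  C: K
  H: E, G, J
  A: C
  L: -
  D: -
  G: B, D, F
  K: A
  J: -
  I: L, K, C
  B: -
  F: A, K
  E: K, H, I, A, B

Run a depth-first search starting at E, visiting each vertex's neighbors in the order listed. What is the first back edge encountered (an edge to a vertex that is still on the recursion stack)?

C→K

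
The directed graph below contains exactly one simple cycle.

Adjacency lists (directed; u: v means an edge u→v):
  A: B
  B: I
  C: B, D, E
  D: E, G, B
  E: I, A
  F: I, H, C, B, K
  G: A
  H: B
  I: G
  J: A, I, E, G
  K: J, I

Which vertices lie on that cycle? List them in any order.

A, B, G, I

DFS with gray/black marking from B:
B gray
  I gray
    G gray
      A gray
        A→B: B is gray → back edge
Back edge closes the cycle B → I → G → A → B; its vertices are {A, B, G, I}.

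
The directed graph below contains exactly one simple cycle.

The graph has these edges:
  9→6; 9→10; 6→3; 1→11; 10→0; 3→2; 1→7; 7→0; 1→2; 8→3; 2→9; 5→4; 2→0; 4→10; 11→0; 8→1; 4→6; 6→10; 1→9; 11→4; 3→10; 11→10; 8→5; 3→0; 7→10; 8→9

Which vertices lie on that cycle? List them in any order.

2, 3, 6, 9

DFS with gray/black marking from 3:
3 gray
  10 gray
    0 gray
    0 black
  10 black
  2 gray
    9 gray
      6 gray
        6→10: 10 black — skip
        6→3: 3 is gray → back edge
Back edge closes the cycle 3 → 2 → 9 → 6 → 3; its vertices are {2, 3, 6, 9}.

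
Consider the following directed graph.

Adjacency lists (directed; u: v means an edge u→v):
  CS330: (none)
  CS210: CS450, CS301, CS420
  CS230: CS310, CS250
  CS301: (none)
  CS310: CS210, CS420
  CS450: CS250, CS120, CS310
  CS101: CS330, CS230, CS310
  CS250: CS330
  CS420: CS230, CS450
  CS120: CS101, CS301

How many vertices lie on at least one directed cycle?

7

A vertex is on a directed cycle iff it belongs to a strongly connected component of size ≥ 2 (or has a self-loop).
The vertices on cycles are {CS101, CS120, CS210, CS230, CS310, CS420, CS450} — 7 in total.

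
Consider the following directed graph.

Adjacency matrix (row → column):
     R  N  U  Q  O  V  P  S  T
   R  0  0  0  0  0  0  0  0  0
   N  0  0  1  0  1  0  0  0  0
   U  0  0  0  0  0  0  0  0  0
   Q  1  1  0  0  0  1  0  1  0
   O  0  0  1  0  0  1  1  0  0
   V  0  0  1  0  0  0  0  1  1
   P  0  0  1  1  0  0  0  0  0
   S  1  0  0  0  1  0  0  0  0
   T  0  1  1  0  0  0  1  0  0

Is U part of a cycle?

No

U lies on a cycle iff there is a path from U back to itself.
Exploring from U, it never reaches itself; equivalently, its strongly connected component is a singleton.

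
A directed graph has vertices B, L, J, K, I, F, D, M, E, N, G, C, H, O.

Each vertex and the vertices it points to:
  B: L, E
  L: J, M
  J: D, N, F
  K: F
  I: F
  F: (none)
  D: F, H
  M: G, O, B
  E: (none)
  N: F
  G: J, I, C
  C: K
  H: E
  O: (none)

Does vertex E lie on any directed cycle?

E lies on a cycle iff there is a path from E back to itself.
Exploring from E, it never reaches itself; equivalently, its strongly connected component is a singleton.

No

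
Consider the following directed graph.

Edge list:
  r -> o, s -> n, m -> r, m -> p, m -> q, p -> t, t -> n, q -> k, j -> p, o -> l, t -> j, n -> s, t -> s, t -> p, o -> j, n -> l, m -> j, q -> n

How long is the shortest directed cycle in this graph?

For each vertex v, BFS finds the shortest path from v back to v.
The shortest such closed walk is p → t → p, length 2.

2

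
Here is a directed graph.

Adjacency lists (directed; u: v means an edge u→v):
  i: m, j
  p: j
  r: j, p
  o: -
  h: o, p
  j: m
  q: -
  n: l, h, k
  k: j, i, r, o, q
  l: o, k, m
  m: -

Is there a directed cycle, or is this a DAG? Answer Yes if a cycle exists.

DFS with white/gray/black marking, starting from i:
i gray
  m gray
  m black
  j gray
    j→m: m black — skip
  j black
i black
p gray
  p→j: j black — skip
p black
r gray
  r→j: j black — skip
  r→p: p black — skip
r black
o gray
o black
h gray
  h→o: o black — skip
  h→p: p black — skip
h black
q gray
q black
n gray
  l gray
    l→o: o black — skip
    k gray
      k→j: j black — skip
      k→i: i black — skip
      k→r: r black — skip
      k→o: o black — skip
      k→q: q black — skip
    k black
    l→m: m black — skip
  l black
  n→h: h black — skip
  n→k: k black — skip
n black
Every edge goes to a white or black vertex — no back edge, so the graph is acyclic.

No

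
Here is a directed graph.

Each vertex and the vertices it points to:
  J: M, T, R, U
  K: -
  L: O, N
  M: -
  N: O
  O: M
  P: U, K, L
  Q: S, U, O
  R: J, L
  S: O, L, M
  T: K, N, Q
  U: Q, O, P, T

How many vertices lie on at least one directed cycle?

6

A vertex is on a directed cycle iff it belongs to a strongly connected component of size ≥ 2 (or has a self-loop).
The vertices on cycles are {J, P, Q, R, T, U} — 6 in total.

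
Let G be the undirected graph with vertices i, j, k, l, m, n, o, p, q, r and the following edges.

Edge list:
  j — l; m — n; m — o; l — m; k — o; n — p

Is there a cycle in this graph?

DFS, tracking each vertex's parent; an edge to a visited non-parent vertex closes a cycle.
Start from i:
visit i (parent –)
visit j (parent –)
  visit l (parent j)
    visit m (parent l)
      visit n (parent m)
        n–m: parent, skip
        visit p (parent n)
          p–n: parent, skip
      visit o (parent m)
        visit k (parent o)
          k–o: parent, skip
        o–m: parent, skip
      m–l: parent, skip
    l–j: parent, skip
visit q (parent –)
visit r (parent –)
No non-parent visited neighbor found — the graph is a forest.

No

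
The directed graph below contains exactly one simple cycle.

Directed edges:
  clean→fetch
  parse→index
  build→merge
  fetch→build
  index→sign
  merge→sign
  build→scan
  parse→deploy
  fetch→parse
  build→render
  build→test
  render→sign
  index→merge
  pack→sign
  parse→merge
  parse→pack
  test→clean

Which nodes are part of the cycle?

test, build, clean, fetch

DFS with gray/black marking from clean:
clean gray
  fetch gray
    parse gray
      pack gray
        sign gray
        sign black
      pack black
      index gray
        merge gray
          merge→sign: sign black — skip
        merge black
        index→sign: sign black — skip
      index black
      parse→merge: merge black — skip
      deploy gray
      deploy black
    parse black
    build gray
      scan gray
      scan black
      build→merge: merge black — skip
      test gray
        test→clean: clean is gray → back edge
Back edge closes the cycle clean → fetch → build → test → clean; its vertices are {test, build, clean, fetch}.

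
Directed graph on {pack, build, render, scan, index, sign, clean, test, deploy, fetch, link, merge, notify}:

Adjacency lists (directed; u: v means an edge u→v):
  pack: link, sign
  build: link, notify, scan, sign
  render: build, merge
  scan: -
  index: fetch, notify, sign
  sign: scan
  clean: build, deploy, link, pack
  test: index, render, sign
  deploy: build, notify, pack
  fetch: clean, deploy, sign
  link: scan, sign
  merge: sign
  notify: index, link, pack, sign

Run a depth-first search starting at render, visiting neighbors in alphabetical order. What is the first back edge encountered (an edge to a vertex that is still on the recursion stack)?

DFS from render (visiting neighbors in alphabetical order); mark gray on enter, black on exit:
render gray
  build gray
    link gray
      scan gray
      scan black
      sign gray
        sign→scan: scan black — skip
      sign black
    link black
    notify gray
      index gray
        fetch gray
          clean gray
            clean→build: build is gray → back edge
First back edge: clean → build.

clean->build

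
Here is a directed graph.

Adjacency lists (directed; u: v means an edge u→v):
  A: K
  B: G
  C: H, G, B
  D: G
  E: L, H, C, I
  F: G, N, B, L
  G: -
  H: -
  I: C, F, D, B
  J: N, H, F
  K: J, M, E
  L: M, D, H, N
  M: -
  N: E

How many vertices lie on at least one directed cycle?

5

A vertex is on a directed cycle iff it belongs to a strongly connected component of size ≥ 2 (or has a self-loop).
The vertices on cycles are {E, F, I, L, N} — 5 in total.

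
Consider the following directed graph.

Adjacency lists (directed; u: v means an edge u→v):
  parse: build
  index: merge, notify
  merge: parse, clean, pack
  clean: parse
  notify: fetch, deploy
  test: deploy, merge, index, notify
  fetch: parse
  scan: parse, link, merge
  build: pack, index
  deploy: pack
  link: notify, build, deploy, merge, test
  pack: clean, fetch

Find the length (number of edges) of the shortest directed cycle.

4

For each vertex v, BFS finds the shortest path from v back to v.
The shortest such closed walk is build → index → merge → parse → build, length 4.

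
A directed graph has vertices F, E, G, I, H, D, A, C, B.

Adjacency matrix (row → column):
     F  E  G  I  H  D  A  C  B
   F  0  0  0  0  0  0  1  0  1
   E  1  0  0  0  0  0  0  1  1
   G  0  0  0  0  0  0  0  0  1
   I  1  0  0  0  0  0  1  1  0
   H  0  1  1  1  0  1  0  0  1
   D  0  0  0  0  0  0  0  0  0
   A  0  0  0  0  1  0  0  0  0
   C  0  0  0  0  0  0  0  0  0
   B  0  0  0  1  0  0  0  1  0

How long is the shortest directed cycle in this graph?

For each vertex v, BFS finds the shortest path from v back to v.
The shortest such closed walk is A → H → I → A, length 3.

3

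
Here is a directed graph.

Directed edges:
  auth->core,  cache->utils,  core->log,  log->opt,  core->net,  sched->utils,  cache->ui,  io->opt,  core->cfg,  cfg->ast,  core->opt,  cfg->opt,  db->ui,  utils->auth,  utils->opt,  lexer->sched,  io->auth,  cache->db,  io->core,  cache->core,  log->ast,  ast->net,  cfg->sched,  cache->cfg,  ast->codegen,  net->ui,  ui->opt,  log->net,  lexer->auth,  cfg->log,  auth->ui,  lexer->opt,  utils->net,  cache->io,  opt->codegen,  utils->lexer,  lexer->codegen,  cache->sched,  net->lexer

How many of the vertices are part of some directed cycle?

A vertex is on a directed cycle iff it belongs to a strongly connected component of size ≥ 2 (or has a self-loop).
The vertices on cycles are {ast, cfg, log, net, auth, core, lexer, sched, utils} — 9 in total.

9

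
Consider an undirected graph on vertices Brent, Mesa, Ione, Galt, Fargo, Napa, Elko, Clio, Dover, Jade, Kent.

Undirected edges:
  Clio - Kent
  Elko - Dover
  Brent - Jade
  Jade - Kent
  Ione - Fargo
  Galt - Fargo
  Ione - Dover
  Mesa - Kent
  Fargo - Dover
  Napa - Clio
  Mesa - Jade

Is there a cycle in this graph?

Yes

DFS, tracking each vertex's parent; an edge to a visited non-parent vertex closes a cycle.
Start from Clio:
visit Clio (parent –)
  visit Kent (parent Clio)
    visit Mesa (parent Kent)
      visit Jade (parent Mesa)
        visit Brent (parent Jade)
          Brent–Jade: parent, skip
        Jade–Kent: Kent visited and ≠ parent → cycle
Cycle: Kent – Mesa – Jade – Kent.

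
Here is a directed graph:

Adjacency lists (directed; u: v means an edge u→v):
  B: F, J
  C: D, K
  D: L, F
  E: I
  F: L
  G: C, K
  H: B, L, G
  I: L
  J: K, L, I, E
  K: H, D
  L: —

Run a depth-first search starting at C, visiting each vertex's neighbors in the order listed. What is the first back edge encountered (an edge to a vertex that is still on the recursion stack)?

J→K

DFS from C (visiting each vertex's neighbors in the order listed); mark gray on enter, black on exit:
C gray
  D gray
    L gray
    L black
    F gray
      F→L: L black — skip
    F black
  D black
  K gray
    H gray
      B gray
        B→F: F black — skip
        J gray
          J→K: K is gray → back edge
First back edge: J → K.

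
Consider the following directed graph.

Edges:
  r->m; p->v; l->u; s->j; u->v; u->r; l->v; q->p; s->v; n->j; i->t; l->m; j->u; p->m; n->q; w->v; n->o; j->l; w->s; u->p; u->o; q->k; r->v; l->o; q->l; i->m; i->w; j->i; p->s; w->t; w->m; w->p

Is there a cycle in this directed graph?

Yes

DFS with white/gray/black marking, starting from p:
p gray
  v gray
  v black
  m gray
  m black
  s gray
    j gray
      u gray
        r gray
          r→m: m black — skip
          r→v: v black — skip
        r black
        u→p: p is gray → back edge
Back edge found, so a cycle exists: p → s → j → u → p.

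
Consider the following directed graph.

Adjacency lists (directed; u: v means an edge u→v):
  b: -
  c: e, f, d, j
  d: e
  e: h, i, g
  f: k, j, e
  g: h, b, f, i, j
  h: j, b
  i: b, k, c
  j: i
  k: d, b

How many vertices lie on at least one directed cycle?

9

A vertex is on a directed cycle iff it belongs to a strongly connected component of size ≥ 2 (or has a self-loop).
The vertices on cycles are {c, d, e, f, g, h, i, j, k} — 9 in total.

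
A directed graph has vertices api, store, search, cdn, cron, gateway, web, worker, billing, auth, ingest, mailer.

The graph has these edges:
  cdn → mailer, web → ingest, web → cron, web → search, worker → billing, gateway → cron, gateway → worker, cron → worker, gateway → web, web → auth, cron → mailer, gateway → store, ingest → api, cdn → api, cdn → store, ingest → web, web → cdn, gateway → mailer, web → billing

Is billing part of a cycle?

No

billing lies on a cycle iff there is a path from billing back to itself.
Exploring from billing, it never reaches itself; equivalently, its strongly connected component is a singleton.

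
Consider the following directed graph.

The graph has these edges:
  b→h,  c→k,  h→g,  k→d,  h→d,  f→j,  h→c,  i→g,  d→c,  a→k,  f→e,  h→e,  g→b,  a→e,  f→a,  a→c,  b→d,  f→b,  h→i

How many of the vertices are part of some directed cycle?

A vertex is on a directed cycle iff it belongs to a strongly connected component of size ≥ 2 (or has a self-loop).
The vertices on cycles are {b, c, d, g, h, i, k} — 7 in total.

7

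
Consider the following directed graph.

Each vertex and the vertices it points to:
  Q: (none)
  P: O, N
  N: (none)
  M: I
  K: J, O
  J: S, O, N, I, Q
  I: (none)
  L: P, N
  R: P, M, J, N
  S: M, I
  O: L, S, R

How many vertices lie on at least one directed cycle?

5

A vertex is on a directed cycle iff it belongs to a strongly connected component of size ≥ 2 (or has a self-loop).
The vertices on cycles are {J, L, O, P, R} — 5 in total.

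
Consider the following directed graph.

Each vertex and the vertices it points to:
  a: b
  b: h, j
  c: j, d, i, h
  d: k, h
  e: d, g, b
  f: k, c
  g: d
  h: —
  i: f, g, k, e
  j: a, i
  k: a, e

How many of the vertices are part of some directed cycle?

A vertex is on a directed cycle iff it belongs to a strongly connected component of size ≥ 2 (or has a self-loop).
The vertices on cycles are {a, b, c, d, e, f, g, i, j, k} — 10 in total.

10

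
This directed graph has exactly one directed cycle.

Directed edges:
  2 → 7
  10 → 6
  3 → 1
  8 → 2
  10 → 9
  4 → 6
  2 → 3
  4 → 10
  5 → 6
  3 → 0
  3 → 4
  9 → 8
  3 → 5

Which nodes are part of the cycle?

2, 3, 4, 8, 9, 10

DFS with gray/black marking from 3:
3 gray
  5 gray
    6 gray
    6 black
  5 black
  1 gray
  1 black
  4 gray
    10 gray
      9 gray
        8 gray
          2 gray
            2→3: 3 is gray → back edge
Back edge closes the cycle 3 → 4 → 10 → 9 → 8 → 2 → 3; its vertices are {2, 3, 4, 8, 9, 10}.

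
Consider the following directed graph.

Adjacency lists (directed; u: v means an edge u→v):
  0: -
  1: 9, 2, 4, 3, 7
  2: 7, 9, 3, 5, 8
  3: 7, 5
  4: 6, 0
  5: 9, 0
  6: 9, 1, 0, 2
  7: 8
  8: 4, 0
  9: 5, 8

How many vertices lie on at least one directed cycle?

A vertex is on a directed cycle iff it belongs to a strongly connected component of size ≥ 2 (or has a self-loop).
The vertices on cycles are {1, 2, 3, 4, 5, 6, 7, 8, 9} — 9 in total.

9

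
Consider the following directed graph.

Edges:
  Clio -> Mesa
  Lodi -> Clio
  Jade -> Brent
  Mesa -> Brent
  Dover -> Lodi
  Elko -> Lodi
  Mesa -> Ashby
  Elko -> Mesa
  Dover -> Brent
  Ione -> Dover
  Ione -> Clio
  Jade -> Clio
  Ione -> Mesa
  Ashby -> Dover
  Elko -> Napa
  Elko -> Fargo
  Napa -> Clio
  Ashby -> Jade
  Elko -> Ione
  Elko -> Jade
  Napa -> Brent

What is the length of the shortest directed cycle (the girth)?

4

For each vertex v, BFS finds the shortest path from v back to v.
The shortest such closed walk is Mesa → Ashby → Jade → Clio → Mesa, length 4.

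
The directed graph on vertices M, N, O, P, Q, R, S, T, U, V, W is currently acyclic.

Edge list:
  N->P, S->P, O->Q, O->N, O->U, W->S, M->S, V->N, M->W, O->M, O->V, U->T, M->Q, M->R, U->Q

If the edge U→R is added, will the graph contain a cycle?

No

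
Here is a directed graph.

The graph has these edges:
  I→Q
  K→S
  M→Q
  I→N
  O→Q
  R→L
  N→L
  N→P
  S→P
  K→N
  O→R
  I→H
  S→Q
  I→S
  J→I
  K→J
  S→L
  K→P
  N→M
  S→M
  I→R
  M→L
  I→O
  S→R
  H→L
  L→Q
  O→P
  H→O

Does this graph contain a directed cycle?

No

DFS with white/gray/black marking, starting from K:
K gray
  N gray
    P gray
    P black
    M gray
      Q gray
      Q black
      L gray
        L→Q: Q black — skip
      L black
    M black
    N→L: L black — skip
  N black
  K→P: P black — skip
  J gray
    I gray
      H gray
        O gray
          O→Q: Q black — skip
          O→P: P black — skip
          R gray
            R→L: L black — skip
          R black
        O black
        H→L: L black — skip
      H black
      I→O: O black — skip
      I→N: N black — skip
      I→R: R black — skip
      I→Q: Q black — skip
      S gray
        S→R: R black — skip
        S→L: L black — skip
        S→P: P black — skip
        S→Q: Q black — skip
        S→M: M black — skip
      S black
    I black
  J black
  K→S: S black — skip
K black
Every edge goes to a white or black vertex — no back edge, so the graph is acyclic.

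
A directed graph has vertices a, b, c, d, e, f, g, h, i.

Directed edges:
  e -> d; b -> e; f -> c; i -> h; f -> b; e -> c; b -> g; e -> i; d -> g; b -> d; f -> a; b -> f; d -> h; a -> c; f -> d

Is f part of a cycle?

f is on a cycle iff f can reach itself via ≥1 edge.
f → b → f — yes.

Yes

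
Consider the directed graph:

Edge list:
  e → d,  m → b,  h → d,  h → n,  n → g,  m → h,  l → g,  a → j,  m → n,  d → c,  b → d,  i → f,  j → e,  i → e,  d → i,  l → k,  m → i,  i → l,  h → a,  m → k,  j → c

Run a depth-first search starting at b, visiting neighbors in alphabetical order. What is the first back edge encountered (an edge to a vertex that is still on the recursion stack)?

e->d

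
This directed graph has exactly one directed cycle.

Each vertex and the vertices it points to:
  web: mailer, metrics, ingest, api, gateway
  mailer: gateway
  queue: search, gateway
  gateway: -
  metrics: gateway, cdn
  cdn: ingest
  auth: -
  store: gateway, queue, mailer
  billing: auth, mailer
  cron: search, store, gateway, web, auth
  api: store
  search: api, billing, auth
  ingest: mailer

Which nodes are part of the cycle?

api, queue, store, search

DFS with gray/black marking from search:
search gray
  api gray
    store gray
      gateway gray
      gateway black
      queue gray
        queue→search: search is gray → back edge
Back edge closes the cycle search → api → store → queue → search; its vertices are {api, queue, store, search}.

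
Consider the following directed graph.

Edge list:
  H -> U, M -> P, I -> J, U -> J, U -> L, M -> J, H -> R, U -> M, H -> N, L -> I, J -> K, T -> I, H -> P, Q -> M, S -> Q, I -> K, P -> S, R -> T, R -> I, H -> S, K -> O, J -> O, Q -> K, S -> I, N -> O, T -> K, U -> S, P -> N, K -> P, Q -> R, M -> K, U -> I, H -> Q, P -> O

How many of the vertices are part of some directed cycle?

A vertex is on a directed cycle iff it belongs to a strongly connected component of size ≥ 2 (or has a self-loop).
The vertices on cycles are {I, J, K, M, P, Q, R, S, T} — 9 in total.

9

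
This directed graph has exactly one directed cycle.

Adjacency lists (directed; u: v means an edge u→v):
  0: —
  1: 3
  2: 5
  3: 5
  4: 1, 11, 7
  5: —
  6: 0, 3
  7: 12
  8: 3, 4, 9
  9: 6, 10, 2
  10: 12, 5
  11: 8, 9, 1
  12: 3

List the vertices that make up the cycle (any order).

DFS with gray/black marking from 8:
8 gray
  3 gray
    5 gray
    5 black
  3 black
  4 gray
    1 gray
      1→3: 3 black — skip
    1 black
    11 gray
      11→8: 8 is gray → back edge
Back edge closes the cycle 8 → 4 → 11 → 8; its vertices are {4, 8, 11}.

4, 8, 11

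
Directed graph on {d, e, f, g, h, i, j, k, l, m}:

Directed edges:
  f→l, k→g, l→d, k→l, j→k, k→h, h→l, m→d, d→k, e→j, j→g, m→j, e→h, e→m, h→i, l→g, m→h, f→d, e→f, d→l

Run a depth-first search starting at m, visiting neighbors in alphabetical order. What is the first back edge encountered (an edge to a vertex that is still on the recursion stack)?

DFS from m (visiting neighbors in alphabetical order); mark gray on enter, black on exit:
m gray
  d gray
    k gray
      g gray
      g black
      h gray
        i gray
        i black
        l gray
          l→d: d is gray → back edge
First back edge: l → d.

l→d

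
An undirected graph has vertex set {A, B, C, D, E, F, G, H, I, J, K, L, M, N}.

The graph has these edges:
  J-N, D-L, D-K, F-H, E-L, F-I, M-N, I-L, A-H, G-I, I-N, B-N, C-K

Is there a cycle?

No

DFS, tracking each vertex's parent; an edge to a visited non-parent vertex closes a cycle.
Start from D:
visit D (parent –)
  visit K (parent D)
    visit C (parent K)
      C–K: parent, skip
    K–D: parent, skip
  visit L (parent D)
    visit E (parent L)
      E–L: parent, skip
    L–D: parent, skip
    visit I (parent L)
      visit F (parent I)
        F–I: parent, skip
        visit H (parent F)
          H–F: parent, skip
          visit A (parent H)
            A–H: parent, skip
      I–L: parent, skip
      visit G (parent I)
        G–I: parent, skip
      visit N (parent I)
        N–I: parent, skip
        visit B (parent N)
          B–N: parent, skip
        visit M (parent N)
          M–N: parent, skip
        visit J (parent N)
          J–N: parent, skip
No non-parent visited neighbor found — the graph is a forest.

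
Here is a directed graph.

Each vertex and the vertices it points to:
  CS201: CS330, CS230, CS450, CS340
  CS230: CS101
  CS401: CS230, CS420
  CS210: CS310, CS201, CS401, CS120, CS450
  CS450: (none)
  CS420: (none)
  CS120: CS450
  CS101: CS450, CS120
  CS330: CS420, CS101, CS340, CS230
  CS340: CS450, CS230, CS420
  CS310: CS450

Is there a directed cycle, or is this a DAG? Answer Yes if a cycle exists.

No

DFS with white/gray/black marking, starting from CS420:
CS420 gray
CS420 black
CS201 gray
  CS330 gray
    CS330→CS420: CS420 black — skip
    CS101 gray
      CS450 gray
      CS450 black
      CS120 gray
        CS120→CS450: CS450 black — skip
      CS120 black
    CS101 black
    CS340 gray
      CS340→CS450: CS450 black — skip
      CS230 gray
        CS230→CS101: CS101 black — skip
      CS230 black
      CS340→CS420: CS420 black — skip
    CS340 black
    CS330→CS230: CS230 black — skip
  CS330 black
  CS201→CS230: CS230 black — skip
  CS201→CS450: CS450 black — skip
  CS201→CS340: CS340 black — skip
CS201 black
CS401 gray
  CS401→CS230: CS230 black — skip
  CS401→CS420: CS420 black — skip
CS401 black
CS210 gray
  CS310 gray
    CS310→CS450: CS450 black — skip
  CS310 black
  CS210→CS201: CS201 black — skip
  CS210→CS401: CS401 black — skip
  CS210→CS120: CS120 black — skip
  CS210→CS450: CS450 black — skip
CS210 black
Every edge goes to a white or black vertex — no back edge, so the graph is acyclic.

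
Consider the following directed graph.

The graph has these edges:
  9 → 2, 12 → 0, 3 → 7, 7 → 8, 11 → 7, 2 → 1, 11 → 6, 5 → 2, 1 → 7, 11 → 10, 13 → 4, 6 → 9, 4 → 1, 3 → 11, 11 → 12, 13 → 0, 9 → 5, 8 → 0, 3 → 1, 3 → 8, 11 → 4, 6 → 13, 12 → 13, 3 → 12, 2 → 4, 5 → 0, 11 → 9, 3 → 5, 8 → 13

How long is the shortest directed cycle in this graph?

5

For each vertex v, BFS finds the shortest path from v back to v.
The shortest such closed walk is 1 → 7 → 8 → 13 → 4 → 1, length 5.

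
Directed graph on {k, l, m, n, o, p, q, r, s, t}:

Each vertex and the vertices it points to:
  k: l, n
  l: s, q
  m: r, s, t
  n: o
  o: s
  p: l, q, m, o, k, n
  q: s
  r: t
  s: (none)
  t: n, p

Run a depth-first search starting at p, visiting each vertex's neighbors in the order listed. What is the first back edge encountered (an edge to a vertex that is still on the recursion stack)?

t->p

DFS from p (visiting each vertex's neighbors in the order listed); mark gray on enter, black on exit:
p gray
  l gray
    s gray
    s black
    q gray
      q→s: s black — skip
    q black
  l black
  p→q: q black — skip
  m gray
    r gray
      t gray
        n gray
          o gray
            o→s: s black — skip
          o black
        n black
        t→p: p is gray → back edge
First back edge: t → p.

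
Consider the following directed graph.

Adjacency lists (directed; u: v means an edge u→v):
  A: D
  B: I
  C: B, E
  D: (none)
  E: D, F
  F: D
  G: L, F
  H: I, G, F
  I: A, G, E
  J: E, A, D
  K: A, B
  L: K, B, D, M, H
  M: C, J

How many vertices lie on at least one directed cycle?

8

A vertex is on a directed cycle iff it belongs to a strongly connected component of size ≥ 2 (or has a self-loop).
The vertices on cycles are {B, C, G, H, I, K, L, M} — 8 in total.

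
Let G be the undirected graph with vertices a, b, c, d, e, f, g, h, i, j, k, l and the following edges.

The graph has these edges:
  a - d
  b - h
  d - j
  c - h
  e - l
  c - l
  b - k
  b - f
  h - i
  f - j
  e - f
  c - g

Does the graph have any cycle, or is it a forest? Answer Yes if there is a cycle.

DFS, tracking each vertex's parent; an edge to a visited non-parent vertex closes a cycle.
Start from h:
visit h (parent –)
  visit i (parent h)
    i–h: parent, skip
  visit b (parent h)
    visit f (parent b)
      visit j (parent f)
        j–f: parent, skip
        visit d (parent j)
          visit a (parent d)
            a–d: parent, skip
          d–j: parent, skip
      f–b: parent, skip
      visit e (parent f)
        visit l (parent e)
          visit c (parent l)
            visit g (parent c)
              g–c: parent, skip
            c–h: h visited and ≠ parent → cycle
Cycle: h – b – f – e – l – c – h.

Yes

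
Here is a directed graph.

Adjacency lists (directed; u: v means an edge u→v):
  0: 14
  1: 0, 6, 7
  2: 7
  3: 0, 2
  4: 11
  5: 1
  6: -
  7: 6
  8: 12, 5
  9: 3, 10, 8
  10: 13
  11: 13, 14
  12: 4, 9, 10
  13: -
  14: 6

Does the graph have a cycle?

DFS with white/gray/black marking, starting from 12:
12 gray
  4 gray
    11 gray
      13 gray
      13 black
      14 gray
        6 gray
        6 black
      14 black
    11 black
  4 black
  9 gray
    3 gray
      0 gray
        0→14: 14 black — skip
      0 black
      2 gray
        7 gray
          7→6: 6 black — skip
        7 black
      2 black
    3 black
    10 gray
      10→13: 13 black — skip
    10 black
    8 gray
      8→12: 12 is gray → back edge
Back edge found, so a cycle exists: 12 → 9 → 8 → 12.

Yes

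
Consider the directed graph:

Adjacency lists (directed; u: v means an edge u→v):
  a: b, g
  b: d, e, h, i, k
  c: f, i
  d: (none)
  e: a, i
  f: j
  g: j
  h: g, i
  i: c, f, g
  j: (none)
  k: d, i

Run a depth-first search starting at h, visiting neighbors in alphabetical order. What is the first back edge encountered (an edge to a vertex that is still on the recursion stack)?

DFS from h (visiting neighbors in alphabetical order); mark gray on enter, black on exit:
h gray
  g gray
    j gray
    j black
  g black
  i gray
    c gray
      f gray
        f→j: j black — skip
      f black
      c→i: i is gray → back edge
First back edge: c → i.

c→i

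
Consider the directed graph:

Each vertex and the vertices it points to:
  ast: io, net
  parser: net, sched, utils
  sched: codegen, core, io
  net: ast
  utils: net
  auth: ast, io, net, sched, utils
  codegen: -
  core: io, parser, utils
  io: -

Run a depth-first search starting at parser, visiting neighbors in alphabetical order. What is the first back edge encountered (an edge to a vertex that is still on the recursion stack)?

ast->net

DFS from parser (visiting neighbors in alphabetical order); mark gray on enter, black on exit:
parser gray
  net gray
    ast gray
      io gray
      io black
      ast→net: net is gray → back edge
First back edge: ast → net.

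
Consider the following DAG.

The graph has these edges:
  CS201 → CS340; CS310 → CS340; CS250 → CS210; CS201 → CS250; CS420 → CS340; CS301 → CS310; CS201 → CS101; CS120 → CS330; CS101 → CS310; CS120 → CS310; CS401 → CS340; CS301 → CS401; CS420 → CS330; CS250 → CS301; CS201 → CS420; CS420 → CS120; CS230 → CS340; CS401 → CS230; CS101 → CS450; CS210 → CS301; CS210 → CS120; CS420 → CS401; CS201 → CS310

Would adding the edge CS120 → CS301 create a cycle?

No

Adding CS120→CS301 creates a cycle iff CS301 can already reach CS120.
Explore from CS301: no path reaches CS120. The graph stays acyclic.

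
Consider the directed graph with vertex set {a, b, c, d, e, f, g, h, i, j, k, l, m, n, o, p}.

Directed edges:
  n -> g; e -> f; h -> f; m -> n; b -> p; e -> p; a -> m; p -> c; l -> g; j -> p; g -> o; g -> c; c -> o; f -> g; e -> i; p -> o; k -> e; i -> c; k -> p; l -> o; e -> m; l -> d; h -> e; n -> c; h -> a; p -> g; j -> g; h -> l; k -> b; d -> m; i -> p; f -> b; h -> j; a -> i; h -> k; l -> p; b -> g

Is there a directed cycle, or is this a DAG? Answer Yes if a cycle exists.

DFS with white/gray/black marking, starting from i:
i gray
  p gray
    o gray
    o black
    g gray
      c gray
        c→o: o black — skip
      c black
      g→o: o black — skip
    g black
    p→c: c black — skip
  p black
  i→c: c black — skip
i black
a gray
  m gray
    n gray
      n→c: c black — skip
      n→g: g black — skip
    n black
  m black
  a→i: i black — skip
a black
b gray
  b→p: p black — skip
  b→g: g black — skip
b black
d gray
  d→m: m black — skip
d black
e gray
  f gray
    f→g: g black — skip
    f→b: b black — skip
  f black
  e→m: m black — skip
  e→p: p black — skip
  e→i: i black — skip
e black
h gray
  h→a: a black — skip
  k gray
    k→b: b black — skip
    k→e: e black — skip
    k→p: p black — skip
  k black
  h→e: e black — skip
  h→f: f black — skip
  l gray
    l→g: g black — skip
    l→o: o black — skip
    l→p: p black — skip
    l→d: d black — skip
  l black
  j gray
    j→g: g black — skip
    j→p: p black — skip
  j black
h black
Every edge goes to a white or black vertex — no back edge, so the graph is acyclic.

No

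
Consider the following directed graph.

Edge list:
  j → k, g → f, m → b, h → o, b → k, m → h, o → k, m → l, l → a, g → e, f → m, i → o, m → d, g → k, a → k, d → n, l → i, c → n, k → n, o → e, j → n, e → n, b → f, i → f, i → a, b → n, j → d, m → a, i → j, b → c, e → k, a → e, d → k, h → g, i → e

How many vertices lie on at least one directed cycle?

7

A vertex is on a directed cycle iff it belongs to a strongly connected component of size ≥ 2 (or has a self-loop).
The vertices on cycles are {b, f, g, h, i, l, m} — 7 in total.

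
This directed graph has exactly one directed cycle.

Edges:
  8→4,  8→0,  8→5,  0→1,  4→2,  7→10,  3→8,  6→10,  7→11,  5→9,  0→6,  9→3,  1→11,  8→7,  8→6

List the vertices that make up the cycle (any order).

DFS with gray/black marking from 8:
8 gray
  6 gray
    10 gray
    10 black
  6 black
  4 gray
    2 gray
    2 black
  4 black
  0 gray
    1 gray
      11 gray
      11 black
    1 black
    0→6: 6 black — skip
  0 black
  7 gray
    7→11: 11 black — skip
    7→10: 10 black — skip
  7 black
  5 gray
    9 gray
      3 gray
        3→8: 8 is gray → back edge
Back edge closes the cycle 8 → 5 → 9 → 3 → 8; its vertices are {3, 5, 8, 9}.

3, 5, 8, 9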